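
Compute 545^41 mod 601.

By square-and-multiply:
41 in binary is 101001, i.e. 41 = 32 + 8 + 1.
545^1 ≡ 545 (mod 601)
545^2 ≡ 545^2 = 297025 ≡ 131 (mod 601)
545^4 ≡ 131^2 = 17161 ≡ 333 (mod 601)
545^8 ≡ 333^2 = 110889 ≡ 305 (mod 601)
545^16 ≡ 305^2 = 93025 ≡ 471 (mod 601)
545^32 ≡ 471^2 = 221841 ≡ 72 (mod 601)
545^41 = 545^32 · 545^8 · 545^1 ≡ 72 · 305 · 545 (mod 601).
Accumulate the product:
72 · 305 = 21960 ≡ 324
324 · 545 = 176580 ≡ 487

487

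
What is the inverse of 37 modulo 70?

Apply the Euclidean algorithm and back-substitute:
70 = 1·37 + 33
37 = 1·33 + 4
33 = 8·4 + 1
4 = 4·1 + 0
gcd(37, 70) = 1, so the inverse exists.
Back-substitute for 1:
1 = 1·33 − 8·4
  = −8·37 + 9·33
  = 9·70 − 17·37
So 37⁻¹ ≡ −17 ≡ 53 (mod 70).

53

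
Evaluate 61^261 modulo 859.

Compute successive squares:
261 in binary is 100000101, i.e. 261 = 256 + 4 + 1.
61^1 ≡ 61 (mod 859)
61^2 ≡ 61^2 = 3721 ≡ 285 (mod 859)
61^4 ≡ 285^2 = 81225 ≡ 479 (mod 859)
61^8 ≡ 479^2 = 229441 ≡ 88 (mod 859)
61^16 ≡ 88^2 = 7744 ≡ 13 (mod 859)
61^32 ≡ 13^2 = 169 (mod 859)
61^64 ≡ 169^2 = 28561 ≡ 214 (mod 859)
61^128 ≡ 214^2 = 45796 ≡ 269 (mod 859)
61^256 ≡ 269^2 = 72361 ≡ 205 (mod 859)
61^261 = 61^256 × 61^4 × 61^1 ≡ 205 × 479 × 61 (mod 859).
Accumulate the product:
205 × 479 = 98195 ≡ 269
269 × 61 = 16409 ≡ 88

88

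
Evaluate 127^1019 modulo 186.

145

127^1 ≡ 127 (mod 186)
127^2 ≡ 127^2 = 16129 ≡ 133 (mod 186)
127^4 ≡ 133^2 = 17689 ≡ 19 (mod 186)
127^8 ≡ 19^2 = 361 ≡ 175 (mod 186)
127^16 ≡ 175^2 = 30625 ≡ 121 (mod 186)
127^32 ≡ 121^2 = 14641 ≡ 133 (mod 186)
127^64 ≡ 133^2 = 17689 ≡ 19 (mod 186)
127^128 ≡ 19^2 = 361 ≡ 175 (mod 186)
127^256 ≡ 175^2 = 30625 ≡ 121 (mod 186)
127^512 ≡ 121^2 = 14641 ≡ 133 (mod 186)
127^1019 = 127^512 * 127^256 * 127^128 * 127^64 * 127^32 * 127^16 * 127^8 * 127^2 * 127^1 ≡ 133 * 121 * 175 * 19 * 133 * 121 * 175 * 133 * 127 (mod 186).
Accumulate the product:
133 * 121 = 16093 ≡ 97
97 * 175 = 16975 ≡ 49
49 * 19 = 931 ≡ 1
1 * 133 = 133
133 * 121 = 16093 ≡ 97
97 * 175 = 16975 ≡ 49
49 * 133 = 6517 ≡ 7
7 * 127 = 889 ≡ 145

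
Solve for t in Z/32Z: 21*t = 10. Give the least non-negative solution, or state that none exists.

2

gcd(21, 32) = 1, so a unique solution mod 32 exists.
21⁻¹ ≡ 29 (mod 32).
t ≡ 29*10 ≡ 2 (mod 32).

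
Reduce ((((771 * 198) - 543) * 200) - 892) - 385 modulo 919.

771 * 198 = 152658 ≡ 104 (mod 919)
104 - 543 = -439 ≡ 480 (mod 919)
480 * 200 = 96000 ≡ 424 (mod 919)
424 - 892 = -468 ≡ 451 (mod 919)
451 - 385 = 66

66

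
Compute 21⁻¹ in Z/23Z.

23 = 1·21 + 2
21 = 10·2 + 1
2 = 2·1 + 0
gcd(21, 23) = 1, so the inverse exists.
Back-substitute for 1:
1 = 1·21 − 10·2
  = −10·23 + 11·21
So 21⁻¹ ≡ 11 (mod 23).

11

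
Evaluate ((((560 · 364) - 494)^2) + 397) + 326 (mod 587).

385

560 · 364 = 203840 ≡ 151 (mod 587)
151 - 494 = -343 ≡ 244 (mod 587)
(244)^2 ≡ 249 (mod 587)
249 + 397 = 646 ≡ 59 (mod 587)
59 + 326 = 385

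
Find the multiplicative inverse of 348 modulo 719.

250

By the extended Euclidean algorithm:
719 = 2*348 + 23
348 = 15*23 + 3
23 = 7*3 + 2
3 = 1*2 + 1
2 = 2*1 + 0
gcd(348, 719) = 1, so the inverse exists.
Back-substitute for 1:
1 = 1*3 − 1*2
  = −1*23 + 8*3
  = 8*348 − 121*23
  = −121*719 + 250*348
So 348⁻¹ ≡ 250 (mod 719).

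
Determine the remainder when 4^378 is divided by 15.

By square-and-multiply:
4^1 ≡ 4 (mod 15)
4^2 ≡ 4^2 = 16 ≡ 1 (mod 15)
4^4 ≡ 1^2 = 1 (mod 15)
4^8 ≡ 1^2 = 1 (mod 15)
4^16 ≡ 1^2 = 1 (mod 15)
4^32 ≡ 1^2 = 1 (mod 15)
4^64 ≡ 1^2 = 1 (mod 15)
4^128 ≡ 1^2 = 1 (mod 15)
4^256 ≡ 1^2 = 1 (mod 15)
4^378 = 4^256 × 4^64 × 4^32 × 4^16 × 4^8 × 4^2 ≡ 1 × 1 × 1 × 1 × 1 × 1 (mod 15).
Accumulate the product:
1 × 1 = 1
1 × 1 = 1
1 × 1 = 1
1 × 1 = 1
1 × 1 = 1

1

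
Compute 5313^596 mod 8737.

2549

596 in binary is 1001010100, i.e. 596 = 512 + 64 + 16 + 4.
5313^1 ≡ 5313 (mod 8737)
5313^2 ≡ 5313^2 = 28227969 ≡ 7459 (mod 8737)
5313^4 ≡ 7459^2 = 55636681 ≡ 8202 (mod 8737)
5313^8 ≡ 8202^2 = 67272804 ≡ 6641 (mod 8737)
5313^16 ≡ 6641^2 = 44102881 ≡ 7242 (mod 8737)
5313^32 ≡ 7242^2 = 52446564 ≡ 7090 (mod 8737)
5313^64 ≡ 7090^2 = 50268100 ≡ 4139 (mod 8737)
5313^128 ≡ 4139^2 = 17131321 ≡ 6801 (mod 8737)
5313^256 ≡ 6801^2 = 46253601 ≡ 8660 (mod 8737)
5313^512 ≡ 8660^2 = 74995600 ≡ 5929 (mod 8737)
5313^596 = 5313^512 × 5313^64 × 5313^16 × 5313^4 ≡ 5929 × 4139 × 7242 × 8202 (mod 8737).
Accumulate the product:
5929 × 4139 = 24540131 ≡ 6635
6635 × 7242 = 48050670 ≡ 5907
5907 × 8202 = 48449214 ≡ 2549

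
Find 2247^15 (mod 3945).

15 in binary is 1111, i.e. 15 = 8 + 4 + 2 + 1.
2247^1 ≡ 2247 (mod 3945)
2247^2 ≡ 2247^2 = 5049009 ≡ 3354 (mod 3945)
2247^4 ≡ 3354^2 = 11249316 ≡ 2121 (mod 3945)
2247^8 ≡ 2121^2 = 4498641 ≡ 1341 (mod 3945)
2247^15 = 2247^8 × 2247^4 × 2247^2 × 2247^1 ≡ 1341 × 2121 × 3354 × 2247 (mod 3945).
Accumulate the product:
1341 × 2121 = 2844261 ≡ 3861
3861 × 3354 = 12949794 ≡ 2304
2304 × 2247 = 5177088 ≡ 1248

1248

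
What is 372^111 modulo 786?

480

111 in binary is 1101111, i.e. 111 = 64 + 32 + 8 + 4 + 2 + 1.
372^1 ≡ 372 (mod 786)
372^2 ≡ 372^2 = 138384 ≡ 48 (mod 786)
372^4 ≡ 48^2 = 2304 ≡ 732 (mod 786)
372^8 ≡ 732^2 = 535824 ≡ 558 (mod 786)
372^16 ≡ 558^2 = 311364 ≡ 108 (mod 786)
372^32 ≡ 108^2 = 11664 ≡ 660 (mod 786)
372^64 ≡ 660^2 = 435600 ≡ 156 (mod 786)
372^111 = 372^64 * 372^32 * 372^8 * 372^4 * 372^2 * 372^1 ≡ 156 * 660 * 558 * 732 * 48 * 372 (mod 786).
Accumulate the product:
156 * 660 = 102960 ≡ 780
780 * 558 = 435240 ≡ 582
582 * 732 = 426024 ≡ 12
12 * 48 = 576
576 * 372 = 214272 ≡ 480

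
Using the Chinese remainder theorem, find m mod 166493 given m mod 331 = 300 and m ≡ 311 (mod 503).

331⁻¹ mod 503: 331*348 ≡ 1 (mod 503), so 331⁻¹ ≡ 348.
m = 300 + 331*((311 − 300)*348 mod 503) = 300 + 331*307 = 101917.

101917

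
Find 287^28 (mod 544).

33

Compute successive squares:
28 in binary is 11100, i.e. 28 = 16 + 8 + 4.
287^1 ≡ 287 (mod 544)
287^2 ≡ 287^2 = 82369 ≡ 225 (mod 544)
287^4 ≡ 225^2 = 50625 ≡ 33 (mod 544)
287^8 ≡ 33^2 = 1089 ≡ 1 (mod 544)
287^16 ≡ 1^2 = 1 (mod 544)
287^28 = 287^16 · 287^8 · 287^4 ≡ 1 · 1 · 33 (mod 544).
Accumulate the product:
1 · 1 = 1
1 · 33 = 33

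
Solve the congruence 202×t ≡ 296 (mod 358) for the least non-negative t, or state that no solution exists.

44

gcd(202, 358) = 2, and 2 | 296, so solutions exist.
Divide through by 2: 101×t mod 179 = 148.
101⁻¹ ≡ 39 (mod 179).
t ≡ 39×148 ≡ 44 (mod 179).
The smallest non-negative solution is t = 44.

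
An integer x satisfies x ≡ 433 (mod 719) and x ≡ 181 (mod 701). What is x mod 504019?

494386

719⁻¹ mod 701: 719×39 ≡ 1 (mod 701), so 719⁻¹ ≡ 39.
x = 433 + 719×((181 − 433)×39 mod 701) = 433 + 719×687 = 494386.
Check: 494386 mod 719 = 433, 494386 mod 701 = 181. ✓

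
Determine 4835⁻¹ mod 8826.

By the extended Euclidean algorithm:
8826 = 1×4835 + 3991
4835 = 1×3991 + 844
3991 = 4×844 + 615
844 = 1×615 + 229
615 = 2×229 + 157
229 = 1×157 + 72
157 = 2×72 + 13
72 = 5×13 + 7
13 = 1×7 + 6
7 = 1×6 + 1
6 = 6×1 + 0
gcd(4835, 8826) = 1, so the inverse exists.
Bézout: 1 = −739×8826 + 1349×4835.
So 4835⁻¹ ≡ 1349 (mod 8826).

1349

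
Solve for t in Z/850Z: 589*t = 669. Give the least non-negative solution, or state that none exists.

271

gcd(589, 850) = 1, so a unique solution mod 850 exists.
589⁻¹ ≡ 609 (mod 850).
t ≡ 609*669 ≡ 271 (mod 850).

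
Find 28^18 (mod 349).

By square-and-multiply:
18 in binary is 10010, i.e. 18 = 16 + 2.
28^1 ≡ 28 (mod 349)
28^2 ≡ 28^2 = 784 ≡ 86 (mod 349)
28^4 ≡ 86^2 = 7396 ≡ 67 (mod 349)
28^8 ≡ 67^2 = 4489 ≡ 301 (mod 349)
28^16 ≡ 301^2 = 90601 ≡ 210 (mod 349)
28^18 = 28^16 * 28^2 ≡ 210 * 86 (mod 349).
210 * 86 = 18060 ≡ 261 (mod 349).

261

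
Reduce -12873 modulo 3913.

2779

-12873 = -4×3913 + 2779, so -12873 ≡ 2779 (mod 3913).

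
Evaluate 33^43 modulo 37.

43 in binary is 101011, i.e. 43 = 32 + 8 + 2 + 1.
33^1 ≡ 33 (mod 37)
33^2 ≡ 33^2 = 1089 ≡ 16 (mod 37)
33^4 ≡ 16^2 = 256 ≡ 34 (mod 37)
33^8 ≡ 34^2 = 1156 ≡ 9 (mod 37)
33^16 ≡ 9^2 = 81 ≡ 7 (mod 37)
33^32 ≡ 7^2 = 49 ≡ 12 (mod 37)
33^43 = 33^32 × 33^8 × 33^2 × 33^1 ≡ 12 × 9 × 16 × 33 (mod 37).
Accumulate the product:
12 × 9 = 108 ≡ 34
34 × 16 = 544 ≡ 26
26 × 33 = 858 ≡ 7

7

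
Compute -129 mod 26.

1

-129 = -5×26 + 1, so -129 ≡ 1 (mod 26).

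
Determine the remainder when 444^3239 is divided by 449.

3239 in binary is 110010100111, i.e. 3239 = 2048 + 1024 + 128 + 32 + 4 + 2 + 1.
444^1 ≡ 444 (mod 449)
444^2 ≡ 444^2 = 197136 ≡ 25 (mod 449)
444^4 ≡ 25^2 = 625 ≡ 176 (mod 449)
444^8 ≡ 176^2 = 30976 ≡ 444 (mod 449)
444^16 ≡ 444^2 = 197136 ≡ 25 (mod 449)
444^32 ≡ 25^2 = 625 ≡ 176 (mod 449)
444^64 ≡ 176^2 = 30976 ≡ 444 (mod 449)
444^128 ≡ 444^2 = 197136 ≡ 25 (mod 449)
444^256 ≡ 25^2 = 625 ≡ 176 (mod 449)
444^512 ≡ 176^2 = 30976 ≡ 444 (mod 449)
444^1024 ≡ 444^2 = 197136 ≡ 25 (mod 449)
444^2048 ≡ 25^2 = 625 ≡ 176 (mod 449)
444^3239 = 444^2048 × 444^1024 × 444^128 × 444^32 × 444^4 × 444^2 × 444^1 ≡ 176 × 25 × 25 × 176 × 176 × 25 × 444 (mod 449).
Accumulate the product:
176 × 25 = 4400 ≡ 359
359 × 25 = 8975 ≡ 444
444 × 176 = 78144 ≡ 18
18 × 176 = 3168 ≡ 25
25 × 25 = 625 ≡ 176
176 × 444 = 78144 ≡ 18

18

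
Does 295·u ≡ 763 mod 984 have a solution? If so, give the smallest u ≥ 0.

613

gcd(295, 984) = 1, so a unique solution mod 984 exists.
295⁻¹ ≡ 487 (mod 984).
u ≡ 487·763 ≡ 613 (mod 984).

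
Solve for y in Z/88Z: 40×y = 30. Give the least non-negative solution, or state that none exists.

gcd(40, 88) = 8, and 8 does not divide 30.
So the congruence has no solution.

no solution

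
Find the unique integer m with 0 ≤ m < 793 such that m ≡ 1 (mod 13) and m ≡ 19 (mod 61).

13⁻¹ mod 61: 13×47 ≡ 1 (mod 61), so 13⁻¹ ≡ 47.
m = 1 + 13×((19 − 1)×47 mod 61) = 1 + 13×53 = 690.
Check: 690 mod 13 = 1, 690 mod 61 = 19. ✓

690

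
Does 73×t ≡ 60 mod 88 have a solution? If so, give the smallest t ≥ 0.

gcd(73, 88) = 1, so a unique solution mod 88 exists.
73⁻¹ ≡ 41 (mod 88).
t ≡ 41×60 ≡ 84 (mod 88).

84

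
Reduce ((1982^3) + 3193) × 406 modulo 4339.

(1982)^3 ≡ 1856 (mod 4339)
1856 + 3193 = 5049 ≡ 710 (mod 4339)
710 × 406 = 288260 ≡ 1886 (mod 4339)

1886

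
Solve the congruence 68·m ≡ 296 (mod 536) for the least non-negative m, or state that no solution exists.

gcd(68, 536) = 4, and 4 | 296, so solutions exist.
Divide through by 4: 17·m mod 134 = 74.
17⁻¹ ≡ 71 (mod 134).
m ≡ 71·74 ≡ 28 (mod 134).
The smallest non-negative solution is m = 28.

28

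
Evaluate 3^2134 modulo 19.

16

2134 in binary is 100001010110, i.e. 2134 = 2048 + 64 + 16 + 4 + 2.
3^1 ≡ 3 (mod 19)
3^2 ≡ 3^2 = 9 (mod 19)
3^4 ≡ 9^2 = 81 ≡ 5 (mod 19)
3^8 ≡ 5^2 = 25 ≡ 6 (mod 19)
3^16 ≡ 6^2 = 36 ≡ 17 (mod 19)
3^32 ≡ 17^2 = 289 ≡ 4 (mod 19)
3^64 ≡ 4^2 = 16 (mod 19)
3^128 ≡ 16^2 = 256 ≡ 9 (mod 19)
3^256 ≡ 9^2 = 81 ≡ 5 (mod 19)
3^512 ≡ 5^2 = 25 ≡ 6 (mod 19)
3^1024 ≡ 6^2 = 36 ≡ 17 (mod 19)
3^2048 ≡ 17^2 = 289 ≡ 4 (mod 19)
3^2134 = 3^2048 * 3^64 * 3^16 * 3^4 * 3^2 ≡ 4 * 16 * 17 * 5 * 9 (mod 19).
Accumulate the product:
4 * 16 = 64 ≡ 7
7 * 17 = 119 ≡ 5
5 * 5 = 25 ≡ 6
6 * 9 = 54 ≡ 16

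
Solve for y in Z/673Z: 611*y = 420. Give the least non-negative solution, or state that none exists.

384

gcd(611, 673) = 1, so a unique solution mod 673 exists.
611⁻¹ ≡ 597 (mod 673).
y ≡ 597*420 ≡ 384 (mod 673).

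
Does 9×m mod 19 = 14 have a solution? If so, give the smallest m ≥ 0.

10

gcd(9, 19) = 1, so a unique solution mod 19 exists.
9⁻¹ ≡ 17 (mod 19).
m ≡ 17×14 ≡ 10 (mod 19).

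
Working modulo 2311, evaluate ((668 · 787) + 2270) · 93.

881

668 · 787 = 525716 ≡ 1119 (mod 2311)
1119 + 2270 = 3389 ≡ 1078 (mod 2311)
1078 · 93 = 100254 ≡ 881 (mod 2311)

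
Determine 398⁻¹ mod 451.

17

Apply the Euclidean algorithm and back-substitute:
451 = 1×398 + 53
398 = 7×53 + 27
53 = 1×27 + 26
27 = 1×26 + 1
26 = 26×1 + 0
gcd(398, 451) = 1, so the inverse exists.
Bézout: 1 = −15×451 + 17×398.
So 398⁻¹ ≡ 17 (mod 451).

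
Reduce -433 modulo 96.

-433 = -5×96 + 47, so -433 ≡ 47 (mod 96).

47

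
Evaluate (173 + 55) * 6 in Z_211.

173 + 55 = 228 ≡ 17 (mod 211)
17 * 6 = 102

102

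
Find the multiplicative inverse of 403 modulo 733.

Apply the Euclidean algorithm and back-substitute:
733 = 1·403 + 330
403 = 1·330 + 73
330 = 4·73 + 38
73 = 1·38 + 35
38 = 1·35 + 3
35 = 11·3 + 2
3 = 1·2 + 1
2 = 2·1 + 0
gcd(403, 733) = 1, so the inverse exists.
Back-substitute for 1:
1 = 1·3 − 1·2
  = −1·35 + 12·3
  = 12·38 − 13·35
  = −13·73 + 25·38
  = 25·330 − 113·73
  = −113·403 + 138·330
  = 138·733 − 251·403
So 403⁻¹ ≡ −251 ≡ 482 (mod 733).

482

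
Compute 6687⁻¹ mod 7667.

7534

Run the extended Euclidean algorithm:
7667 = 1*6687 + 980
6687 = 6*980 + 807
980 = 1*807 + 173
807 = 4*173 + 115
173 = 1*115 + 58
115 = 1*58 + 57
58 = 1*57 + 1
57 = 57*1 + 0
gcd(6687, 7667) = 1, so the inverse exists.
Back-substitute for 1:
1 = 1*58 − 1*57
  = −1*115 + 2*58
  = 2*173 − 3*115
  = −3*807 + 14*173
  = 14*980 − 17*807
  = −17*6687 + 116*980
  = 116*7667 − 133*6687
So 6687⁻¹ ≡ −133 ≡ 7534 (mod 7667).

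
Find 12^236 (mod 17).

4

By square-and-multiply:
236 in binary is 11101100, i.e. 236 = 128 + 64 + 32 + 8 + 4.
12^1 ≡ 12 (mod 17)
12^2 ≡ 12^2 = 144 ≡ 8 (mod 17)
12^4 ≡ 8^2 = 64 ≡ 13 (mod 17)
12^8 ≡ 13^2 = 169 ≡ 16 (mod 17)
12^16 ≡ 16^2 = 256 ≡ 1 (mod 17)
12^32 ≡ 1^2 = 1 (mod 17)
12^64 ≡ 1^2 = 1 (mod 17)
12^128 ≡ 1^2 = 1 (mod 17)
12^236 = 12^128 * 12^64 * 12^32 * 12^8 * 12^4 ≡ 1 * 1 * 1 * 16 * 13 (mod 17).
Accumulate the product:
1 * 1 = 1
1 * 1 = 1
1 * 16 = 16
16 * 13 = 208 ≡ 4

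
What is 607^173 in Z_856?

831

Using repeated squaring:
173 in binary is 10101101, i.e. 173 = 128 + 32 + 8 + 4 + 1.
607^1 ≡ 607 (mod 856)
607^2 ≡ 607^2 = 368449 ≡ 369 (mod 856)
607^4 ≡ 369^2 = 136161 ≡ 57 (mod 856)
607^8 ≡ 57^2 = 3249 ≡ 681 (mod 856)
607^16 ≡ 681^2 = 463761 ≡ 665 (mod 856)
607^32 ≡ 665^2 = 442225 ≡ 529 (mod 856)
607^64 ≡ 529^2 = 279841 ≡ 785 (mod 856)
607^128 ≡ 785^2 = 616225 ≡ 761 (mod 856)
607^173 = 607^128 × 607^32 × 607^8 × 607^4 × 607^1 ≡ 761 × 529 × 681 × 57 × 607 (mod 856).
Accumulate the product:
761 × 529 = 402569 ≡ 249
249 × 681 = 169569 ≡ 81
81 × 57 = 4617 ≡ 337
337 × 607 = 204559 ≡ 831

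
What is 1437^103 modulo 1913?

1581

103 in binary is 1100111, i.e. 103 = 64 + 32 + 4 + 2 + 1.
1437^1 ≡ 1437 (mod 1913)
1437^2 ≡ 1437^2 = 2064969 ≡ 842 (mod 1913)
1437^4 ≡ 842^2 = 708964 ≡ 1154 (mod 1913)
1437^8 ≡ 1154^2 = 1331716 ≡ 268 (mod 1913)
1437^16 ≡ 268^2 = 71824 ≡ 1043 (mod 1913)
1437^32 ≡ 1043^2 = 1087849 ≡ 1265 (mod 1913)
1437^64 ≡ 1265^2 = 1600225 ≡ 957 (mod 1913)
1437^103 = 1437^64 * 1437^32 * 1437^4 * 1437^2 * 1437^1 ≡ 957 * 1265 * 1154 * 842 * 1437 (mod 1913).
Accumulate the product:
957 * 1265 = 1210605 ≡ 1589
1589 * 1154 = 1833706 ≡ 1052
1052 * 842 = 885784 ≡ 65
65 * 1437 = 93405 ≡ 1581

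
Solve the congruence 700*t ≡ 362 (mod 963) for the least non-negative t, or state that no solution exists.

gcd(700, 963) = 1, so a unique solution mod 963 exists.
700⁻¹ ≡ 238 (mod 963).
t ≡ 238*362 ≡ 449 (mod 963).

449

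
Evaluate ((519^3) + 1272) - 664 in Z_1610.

(519)^3 ≡ 449 (mod 1610)
449 + 1272 = 1721 ≡ 111 (mod 1610)
111 - 664 = -553 ≡ 1057 (mod 1610)

1057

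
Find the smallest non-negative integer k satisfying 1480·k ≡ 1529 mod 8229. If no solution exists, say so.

gcd(1480, 8229) = 1, so a unique solution mod 8229 exists.
1480⁻¹ ≡ 1618 (mod 8229).
k ≡ 1618·1529 ≡ 5222 (mod 8229).

5222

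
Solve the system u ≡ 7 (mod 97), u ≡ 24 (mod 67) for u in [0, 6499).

97⁻¹ mod 67: 97×38 ≡ 1 (mod 67), so 97⁻¹ ≡ 38.
u = 7 + 97×((24 − 7)×38 mod 67) = 7 + 97×43 = 4178.

4178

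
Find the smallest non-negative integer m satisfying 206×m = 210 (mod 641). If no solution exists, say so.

gcd(206, 641) = 1, so a unique solution mod 641 exists.
206⁻¹ ≡ 613 (mod 641).
m ≡ 613×210 ≡ 530 (mod 641).

530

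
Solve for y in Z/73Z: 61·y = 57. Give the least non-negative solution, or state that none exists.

gcd(61, 73) = 1, so a unique solution mod 73 exists.
61⁻¹ ≡ 6 (mod 73).
y ≡ 6·57 ≡ 50 (mod 73).

50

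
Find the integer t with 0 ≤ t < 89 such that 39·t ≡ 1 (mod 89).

16

Apply the Euclidean algorithm and back-substitute:
89 = 2·39 + 11
39 = 3·11 + 6
11 = 1·6 + 5
6 = 1·5 + 1
5 = 5·1 + 0
gcd(39, 89) = 1, so the inverse exists.
Back-substitute for 1:
1 = 1·6 − 1·5
  = −1·11 + 2·6
  = 2·39 − 7·11
  = −7·89 + 16·39
So 39⁻¹ ≡ 16 (mod 89).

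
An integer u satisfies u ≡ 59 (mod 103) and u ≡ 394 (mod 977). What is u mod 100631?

103⁻¹ mod 977: 103*332 ≡ 1 (mod 977), so 103⁻¹ ≡ 332.
u = 59 + 103*((394 − 59)*332 mod 977) = 59 + 103*819 = 84416.

84416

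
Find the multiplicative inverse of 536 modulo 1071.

2

Apply the Euclidean algorithm and back-substitute:
1071 = 1*536 + 535
536 = 1*535 + 1
535 = 535*1 + 0
gcd(536, 1071) = 1, so the inverse exists.
Bézout: 1 = −1*1071 + 2*536.
So 536⁻¹ ≡ 2 (mod 1071).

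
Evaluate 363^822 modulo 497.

Using repeated squaring:
363^1 ≡ 363 (mod 497)
363^2 ≡ 363^2 = 131769 ≡ 64 (mod 497)
363^4 ≡ 64^2 = 4096 ≡ 120 (mod 497)
363^8 ≡ 120^2 = 14400 ≡ 484 (mod 497)
363^16 ≡ 484^2 = 234256 ≡ 169 (mod 497)
363^32 ≡ 169^2 = 28561 ≡ 232 (mod 497)
363^64 ≡ 232^2 = 53824 ≡ 148 (mod 497)
363^128 ≡ 148^2 = 21904 ≡ 36 (mod 497)
363^256 ≡ 36^2 = 1296 ≡ 302 (mod 497)
363^512 ≡ 302^2 = 91204 ≡ 253 (mod 497)
363^822 = 363^512 · 363^256 · 363^32 · 363^16 · 363^4 · 363^2 ≡ 253 · 302 · 232 · 169 · 120 · 64 (mod 497).
Accumulate the product:
253 · 302 = 76406 ≡ 365
365 · 232 = 84680 ≡ 190
190 · 169 = 32110 ≡ 302
302 · 120 = 36240 ≡ 456
456 · 64 = 29184 ≡ 358

358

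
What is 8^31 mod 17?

15

31 in binary is 11111, i.e. 31 = 16 + 8 + 4 + 2 + 1.
8^1 ≡ 8 (mod 17)
8^2 ≡ 8^2 = 64 ≡ 13 (mod 17)
8^4 ≡ 13^2 = 169 ≡ 16 (mod 17)
8^8 ≡ 16^2 = 256 ≡ 1 (mod 17)
8^16 ≡ 1^2 = 1 (mod 17)
8^31 = 8^16 × 8^8 × 8^4 × 8^2 × 8^1 ≡ 1 × 1 × 16 × 13 × 8 (mod 17).
Accumulate the product:
1 × 1 = 1
1 × 16 = 16
16 × 13 = 208 ≡ 4
4 × 8 = 32 ≡ 15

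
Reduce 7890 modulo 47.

7890 = 167*47 + 41, so 7890 ≡ 41 (mod 47).

41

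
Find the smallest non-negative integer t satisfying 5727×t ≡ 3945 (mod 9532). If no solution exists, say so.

gcd(5727, 9532) = 1, so a unique solution mod 9532 exists.
5727⁻¹ ≡ 1711 (mod 9532).
t ≡ 1711×3945 ≡ 1239 (mod 9532).

1239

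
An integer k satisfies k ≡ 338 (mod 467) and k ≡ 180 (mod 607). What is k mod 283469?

467⁻¹ mod 607: 467*13 ≡ 1 (mod 607), so 467⁻¹ ≡ 13.
k = 338 + 467*((180 − 338)*13 mod 607) = 338 + 467*374 = 174996.
Check: 174996 mod 467 = 338, 174996 mod 607 = 180. ✓

174996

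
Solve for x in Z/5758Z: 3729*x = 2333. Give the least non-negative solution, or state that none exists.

3129

gcd(3729, 5758) = 1, so a unique solution mod 5758 exists.
3729⁻¹ ≡ 105 (mod 5758).
x ≡ 105*2333 ≡ 3129 (mod 5758).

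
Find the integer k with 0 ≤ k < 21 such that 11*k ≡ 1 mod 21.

21 = 1·11 + 10
11 = 1·10 + 1
10 = 10·1 + 0
gcd(11, 21) = 1, so the inverse exists.
Bézout: 1 = −1·21 + 2·11.
So 11⁻¹ ≡ 2 (mod 21).

2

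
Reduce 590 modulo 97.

590 = 6×97 + 8, so 590 ≡ 8 (mod 97).

8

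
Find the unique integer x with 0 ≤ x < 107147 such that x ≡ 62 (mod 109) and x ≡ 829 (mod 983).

109⁻¹ mod 983: 109×487 ≡ 1 (mod 983), so 109⁻¹ ≡ 487.
x = 62 + 109×((829 − 62)×487 mod 983) = 62 + 109×972 = 106010.

106010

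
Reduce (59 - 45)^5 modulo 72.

56

59 - 45 = 14
(14)^5 ≡ 56 (mod 72)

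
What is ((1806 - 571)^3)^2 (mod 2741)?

1806 - 571 = 1235
(1235)^3 ≡ 2042 (mod 2741)
(2042)^2 ≡ 703 (mod 2741)

703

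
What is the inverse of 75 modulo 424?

424 = 5×75 + 49
75 = 1×49 + 26
49 = 1×26 + 23
26 = 1×23 + 3
23 = 7×3 + 2
3 = 1×2 + 1
2 = 2×1 + 0
gcd(75, 424) = 1, so the inverse exists.
Back-substitute for 1:
1 = 1×3 − 1×2
  = −1×23 + 8×3
  = 8×26 − 9×23
  = −9×49 + 17×26
  = 17×75 − 26×49
  = −26×424 + 147×75
So 75⁻¹ ≡ 147 (mod 424).

147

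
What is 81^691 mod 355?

166

81^1 ≡ 81 (mod 355)
81^2 ≡ 81^2 = 6561 ≡ 171 (mod 355)
81^4 ≡ 171^2 = 29241 ≡ 131 (mod 355)
81^8 ≡ 131^2 = 17161 ≡ 121 (mod 355)
81^16 ≡ 121^2 = 14641 ≡ 86 (mod 355)
81^32 ≡ 86^2 = 7396 ≡ 296 (mod 355)
81^64 ≡ 296^2 = 87616 ≡ 286 (mod 355)
81^128 ≡ 286^2 = 81796 ≡ 146 (mod 355)
81^256 ≡ 146^2 = 21316 ≡ 16 (mod 355)
81^512 ≡ 16^2 = 256 (mod 355)
81^691 = 81^512 × 81^128 × 81^32 × 81^16 × 81^2 × 81^1 ≡ 256 × 146 × 296 × 86 × 171 × 81 (mod 355).
Accumulate the product:
256 × 146 = 37376 ≡ 101
101 × 296 = 29896 ≡ 76
76 × 86 = 6536 ≡ 146
146 × 171 = 24966 ≡ 116
116 × 81 = 9396 ≡ 166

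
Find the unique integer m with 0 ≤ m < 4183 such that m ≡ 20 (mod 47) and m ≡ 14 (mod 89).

47⁻¹ mod 89: 47·36 ≡ 1 (mod 89), so 47⁻¹ ≡ 36.
m = 20 + 47·((14 − 20)·36 mod 89) = 20 + 47·51 = 2417.
Check: 2417 mod 47 = 20, 2417 mod 89 = 14. ✓

2417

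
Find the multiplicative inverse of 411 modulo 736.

659

736 = 1*411 + 325
411 = 1*325 + 86
325 = 3*86 + 67
86 = 1*67 + 19
67 = 3*19 + 10
19 = 1*10 + 9
10 = 1*9 + 1
9 = 9*1 + 0
gcd(411, 736) = 1, so the inverse exists.
Bézout: 1 = 43*736 − 77*411.
So 411⁻¹ ≡ −77 ≡ 659 (mod 736).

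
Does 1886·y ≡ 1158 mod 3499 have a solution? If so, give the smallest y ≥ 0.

gcd(1886, 3499) = 1, so a unique solution mod 3499 exists.
1886⁻¹ ≡ 1820 (mod 3499).
y ≡ 1820·1158 ≡ 1162 (mod 3499).

1162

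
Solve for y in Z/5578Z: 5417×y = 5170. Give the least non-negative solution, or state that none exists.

2012

gcd(5417, 5578) = 1, so a unique solution mod 5578 exists.
5417⁻¹ ≡ 1663 (mod 5578).
y ≡ 1663×5170 ≡ 2012 (mod 5578).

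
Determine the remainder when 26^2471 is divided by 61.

59

2471 in binary is 100110100111, i.e. 2471 = 2048 + 256 + 128 + 32 + 4 + 2 + 1.
26^1 ≡ 26 (mod 61)
26^2 ≡ 26^2 = 676 ≡ 5 (mod 61)
26^4 ≡ 5^2 = 25 (mod 61)
26^8 ≡ 25^2 = 625 ≡ 15 (mod 61)
26^16 ≡ 15^2 = 225 ≡ 42 (mod 61)
26^32 ≡ 42^2 = 1764 ≡ 56 (mod 61)
26^64 ≡ 56^2 = 3136 ≡ 25 (mod 61)
26^128 ≡ 25^2 = 625 ≡ 15 (mod 61)
26^256 ≡ 15^2 = 225 ≡ 42 (mod 61)
26^512 ≡ 42^2 = 1764 ≡ 56 (mod 61)
26^1024 ≡ 56^2 = 3136 ≡ 25 (mod 61)
26^2048 ≡ 25^2 = 625 ≡ 15 (mod 61)
26^2471 = 26^2048 · 26^256 · 26^128 · 26^32 · 26^4 · 26^2 · 26^1 ≡ 15 · 42 · 15 · 56 · 25 · 5 · 26 (mod 61).
Accumulate the product:
15 · 42 = 630 ≡ 20
20 · 15 = 300 ≡ 56
56 · 56 = 3136 ≡ 25
25 · 25 = 625 ≡ 15
15 · 5 = 75 ≡ 14
14 · 26 = 364 ≡ 59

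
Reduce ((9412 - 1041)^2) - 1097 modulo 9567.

9412 - 1041 = 8371
(8371)^2 ≡ 4933 (mod 9567)
4933 - 1097 = 3836

3836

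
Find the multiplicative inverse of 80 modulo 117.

Run the extended Euclidean algorithm:
117 = 1×80 + 37
80 = 2×37 + 6
37 = 6×6 + 1
6 = 6×1 + 0
gcd(80, 117) = 1, so the inverse exists.
Bézout: 1 = 13×117 − 19×80.
So 80⁻¹ ≡ −19 ≡ 98 (mod 117).

98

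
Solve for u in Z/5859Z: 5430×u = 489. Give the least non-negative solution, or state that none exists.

gcd(5430, 5859) = 3, and 3 | 489, so solutions exist.
Divide through by 3: 1810×u = 163 (mod 1953).
1810⁻¹ ≡ 478 (mod 1953).
u ≡ 478×163 ≡ 1747 (mod 1953).
The smallest non-negative solution is u = 1747.

1747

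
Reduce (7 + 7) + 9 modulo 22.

1

7 + 7 = 14
14 + 9 = 23 ≡ 1 (mod 22)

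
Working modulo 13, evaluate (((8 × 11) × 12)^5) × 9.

8 × 11 = 88 ≡ 10 (mod 13)
10 × 12 = 120 ≡ 3 (mod 13)
(3)^5 ≡ 9 (mod 13)
9 × 9 = 81 ≡ 3 (mod 13)

3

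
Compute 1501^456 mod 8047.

456 in binary is 111001000, i.e. 456 = 256 + 128 + 64 + 8.
1501^1 ≡ 1501 (mod 8047)
1501^2 ≡ 1501^2 = 2253001 ≡ 7888 (mod 8047)
1501^4 ≡ 7888^2 = 62220544 ≡ 1140 (mod 8047)
1501^8 ≡ 1140^2 = 1299600 ≡ 4033 (mod 8047)
1501^16 ≡ 4033^2 = 16265089 ≡ 2102 (mod 8047)
1501^32 ≡ 2102^2 = 4418404 ≡ 601 (mod 8047)
1501^64 ≡ 601^2 = 361201 ≡ 7133 (mod 8047)
1501^128 ≡ 7133^2 = 50879689 ≡ 6555 (mod 8047)
1501^256 ≡ 6555^2 = 42968025 ≡ 5092 (mod 8047)
1501^456 = 1501^256 × 1501^128 × 1501^64 × 1501^8 ≡ 5092 × 6555 × 7133 × 4033 (mod 8047).
Accumulate the product:
5092 × 6555 = 33378060 ≡ 7151
7151 × 7133 = 51008083 ≡ 6197
6197 × 4033 = 24992501 ≡ 6566

6566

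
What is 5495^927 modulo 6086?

1203

927 in binary is 1110011111, i.e. 927 = 512 + 256 + 128 + 16 + 8 + 4 + 2 + 1.
5495^1 ≡ 5495 (mod 6086)
5495^2 ≡ 5495^2 = 30195025 ≡ 2379 (mod 6086)
5495^4 ≡ 2379^2 = 5659641 ≡ 5747 (mod 6086)
5495^8 ≡ 5747^2 = 33028009 ≡ 5373 (mod 6086)
5495^16 ≡ 5373^2 = 28869129 ≡ 3231 (mod 6086)
5495^32 ≡ 3231^2 = 10439361 ≡ 1871 (mod 6086)
5495^64 ≡ 1871^2 = 3500641 ≡ 1191 (mod 6086)
5495^128 ≡ 1191^2 = 1418481 ≡ 443 (mod 6086)
5495^256 ≡ 443^2 = 196249 ≡ 1497 (mod 6086)
5495^512 ≡ 1497^2 = 2241009 ≡ 1361 (mod 6086)
5495^927 = 5495^512 · 5495^256 · 5495^128 · 5495^16 · 5495^8 · 5495^4 · 5495^2 · 5495^1 ≡ 1361 · 1497 · 443 · 3231 · 5373 · 5747 · 2379 · 5495 (mod 6086).
Accumulate the product:
1361 · 1497 = 2037417 ≡ 4693
4693 · 443 = 2078999 ≡ 3673
3673 · 3231 = 11867463 ≡ 5849
5849 · 5373 = 31426677 ≡ 4659
4659 · 5747 = 26775273 ≡ 2959
2959 · 2379 = 7039461 ≡ 4045
4045 · 5495 = 22227275 ≡ 1203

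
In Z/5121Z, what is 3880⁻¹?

685

By the extended Euclidean algorithm:
5121 = 1×3880 + 1241
3880 = 3×1241 + 157
1241 = 7×157 + 142
157 = 1×142 + 15
142 = 9×15 + 7
15 = 2×7 + 1
7 = 7×1 + 0
gcd(3880, 5121) = 1, so the inverse exists.
Back-substitute for 1:
1 = 1×15 − 2×7
  = −2×142 + 19×15
  = 19×157 − 21×142
  = −21×1241 + 166×157
  = 166×3880 − 519×1241
  = −519×5121 + 685×3880
So 3880⁻¹ ≡ 685 (mod 5121).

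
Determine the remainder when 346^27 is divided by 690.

Compute successive squares:
27 in binary is 11011, i.e. 27 = 16 + 8 + 2 + 1.
346^1 ≡ 346 (mod 690)
346^2 ≡ 346^2 = 119716 ≡ 346 (mod 690)
346^4 ≡ 346^2 = 119716 ≡ 346 (mod 690)
346^8 ≡ 346^2 = 119716 ≡ 346 (mod 690)
346^16 ≡ 346^2 = 119716 ≡ 346 (mod 690)
346^27 = 346^16 × 346^8 × 346^2 × 346^1 ≡ 346 × 346 × 346 × 346 (mod 690).
Accumulate the product:
346 × 346 = 119716 ≡ 346
346 × 346 = 119716 ≡ 346
346 × 346 = 119716 ≡ 346

346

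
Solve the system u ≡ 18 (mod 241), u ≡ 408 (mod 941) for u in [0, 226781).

223425

241⁻¹ mod 941: 241*82 ≡ 1 (mod 941), so 241⁻¹ ≡ 82.
u = 18 + 241*((408 − 18)*82 mod 941) = 18 + 241*927 = 223425.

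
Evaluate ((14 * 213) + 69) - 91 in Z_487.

14 * 213 = 2982 ≡ 60 (mod 487)
60 + 69 = 129
129 - 91 = 38

38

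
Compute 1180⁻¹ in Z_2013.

1984

By the extended Euclidean algorithm:
2013 = 1×1180 + 833
1180 = 1×833 + 347
833 = 2×347 + 139
347 = 2×139 + 69
139 = 2×69 + 1
69 = 69×1 + 0
gcd(1180, 2013) = 1, so the inverse exists.
Bézout: 1 = 17×2013 − 29×1180.
So 1180⁻¹ ≡ −29 ≡ 1984 (mod 2013).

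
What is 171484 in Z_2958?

171484 = 57·2958 + 2878, so 171484 ≡ 2878 (mod 2958).

2878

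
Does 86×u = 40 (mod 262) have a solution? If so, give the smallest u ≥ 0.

101

gcd(86, 262) = 2, and 2 | 40, so solutions exist.
Divide through by 2: 43×u ≡ 20 mod 131.
43⁻¹ ≡ 64 (mod 131).
u ≡ 64×20 ≡ 101 (mod 131).
The smallest non-negative solution is u = 101.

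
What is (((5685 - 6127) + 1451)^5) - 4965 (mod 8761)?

5685 - 6127 = -442 ≡ 8319 (mod 8761)
8319 + 1451 = 9770 ≡ 1009 (mod 8761)
(1009)^5 ≡ 1000 (mod 8761)
1000 - 4965 = -3965 ≡ 4796 (mod 8761)

4796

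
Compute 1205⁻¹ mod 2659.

2659 = 2×1205 + 249
1205 = 4×249 + 209
249 = 1×209 + 40
209 = 5×40 + 9
40 = 4×9 + 4
9 = 2×4 + 1
4 = 4×1 + 0
gcd(1205, 2659) = 1, so the inverse exists.
Bézout: 1 = −271×2659 + 598×1205.
So 1205⁻¹ ≡ 598 (mod 2659).

598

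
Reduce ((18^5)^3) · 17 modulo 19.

2

(18)^5 ≡ 18 (mod 19)
(18)^3 ≡ 18 (mod 19)
18 · 17 = 306 ≡ 2 (mod 19)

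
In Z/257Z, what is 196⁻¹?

By the extended Euclidean algorithm:
257 = 1·196 + 61
196 = 3·61 + 13
61 = 4·13 + 9
13 = 1·9 + 4
9 = 2·4 + 1
4 = 4·1 + 0
gcd(196, 257) = 1, so the inverse exists.
Bézout: 1 = 45·257 − 59·196.
So 196⁻¹ ≡ −59 ≡ 198 (mod 257).

198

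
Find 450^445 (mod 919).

411

445 in binary is 110111101, i.e. 445 = 256 + 128 + 32 + 16 + 8 + 4 + 1.
450^1 ≡ 450 (mod 919)
450^2 ≡ 450^2 = 202500 ≡ 320 (mod 919)
450^4 ≡ 320^2 = 102400 ≡ 391 (mod 919)
450^8 ≡ 391^2 = 152881 ≡ 327 (mod 919)
450^16 ≡ 327^2 = 106929 ≡ 325 (mod 919)
450^32 ≡ 325^2 = 105625 ≡ 859 (mod 919)
450^64 ≡ 859^2 = 737881 ≡ 843 (mod 919)
450^128 ≡ 843^2 = 710649 ≡ 262 (mod 919)
450^256 ≡ 262^2 = 68644 ≡ 638 (mod 919)
450^445 = 450^256 * 450^128 * 450^32 * 450^16 * 450^8 * 450^4 * 450^1 ≡ 638 * 262 * 859 * 325 * 327 * 391 * 450 (mod 919).
Accumulate the product:
638 * 262 = 167156 ≡ 817
817 * 859 = 701803 ≡ 606
606 * 325 = 196950 ≡ 284
284 * 327 = 92868 ≡ 49
49 * 391 = 19159 ≡ 779
779 * 450 = 350550 ≡ 411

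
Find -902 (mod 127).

-902 = -8·127 + 114, so -902 ≡ 114 (mod 127).

114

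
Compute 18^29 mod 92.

Using repeated squaring:
29 in binary is 11101, i.e. 29 = 16 + 8 + 4 + 1.
18^1 ≡ 18 (mod 92)
18^2 ≡ 18^2 = 324 ≡ 48 (mod 92)
18^4 ≡ 48^2 = 2304 ≡ 4 (mod 92)
18^8 ≡ 4^2 = 16 (mod 92)
18^16 ≡ 16^2 = 256 ≡ 72 (mod 92)
18^29 = 18^16 · 18^8 · 18^4 · 18^1 ≡ 72 · 16 · 4 · 18 (mod 92).
Accumulate the product:
72 · 16 = 1152 ≡ 48
48 · 4 = 192 ≡ 8
8 · 18 = 144 ≡ 52

52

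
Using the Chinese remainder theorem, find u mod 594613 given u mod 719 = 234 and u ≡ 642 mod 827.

129654

719⁻¹ mod 827: 719·268 ≡ 1 (mod 827), so 719⁻¹ ≡ 268.
u = 234 + 719·((642 − 234)·268 mod 827) = 234 + 719·180 = 129654.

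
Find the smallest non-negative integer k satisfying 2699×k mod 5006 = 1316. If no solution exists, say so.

3940

gcd(2699, 5006) = 1, so a unique solution mod 5006 exists.
2699⁻¹ ≡ 779 (mod 5006).
k ≡ 779×1316 ≡ 3940 (mod 5006).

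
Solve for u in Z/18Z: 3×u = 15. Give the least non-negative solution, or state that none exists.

gcd(3, 18) = 3, and 3 | 15, so solutions exist.
Divide through by 3: 1×u ≡ 5 (mod 6).
1⁻¹ ≡ 1 (mod 6).
u ≡ 1×5 ≡ 5 (mod 6).
The smallest non-negative solution is u = 5.

5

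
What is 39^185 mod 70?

39^1 ≡ 39 (mod 70)
39^2 ≡ 39^2 = 1521 ≡ 51 (mod 70)
39^4 ≡ 51^2 = 2601 ≡ 11 (mod 70)
39^8 ≡ 11^2 = 121 ≡ 51 (mod 70)
39^16 ≡ 51^2 = 2601 ≡ 11 (mod 70)
39^32 ≡ 11^2 = 121 ≡ 51 (mod 70)
39^64 ≡ 51^2 = 2601 ≡ 11 (mod 70)
39^128 ≡ 11^2 = 121 ≡ 51 (mod 70)
39^185 = 39^128 × 39^32 × 39^16 × 39^8 × 39^1 ≡ 51 × 51 × 11 × 51 × 39 (mod 70).
Accumulate the product:
51 × 51 = 2601 ≡ 11
11 × 11 = 121 ≡ 51
51 × 51 = 2601 ≡ 11
11 × 39 = 429 ≡ 9

9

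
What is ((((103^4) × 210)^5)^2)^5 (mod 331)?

(103)^4 ≡ 289 (mod 331)
289 × 210 = 60690 ≡ 117 (mod 331)
(117)^5 ≡ 257 (mod 331)
(257)^2 ≡ 180 (mod 331)
(180)^5 ≡ 85 (mod 331)

85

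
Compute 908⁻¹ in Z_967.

295

967 = 1·908 + 59
908 = 15·59 + 23
59 = 2·23 + 13
23 = 1·13 + 10
13 = 1·10 + 3
10 = 3·3 + 1
3 = 3·1 + 0
gcd(908, 967) = 1, so the inverse exists.
Bézout: 1 = −277·967 + 295·908.
So 908⁻¹ ≡ 295 (mod 967).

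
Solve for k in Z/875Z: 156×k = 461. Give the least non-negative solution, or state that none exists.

31

gcd(156, 875) = 1, so a unique solution mod 875 exists.
156⁻¹ ≡ 746 (mod 875).
k ≡ 746×461 ≡ 31 (mod 875).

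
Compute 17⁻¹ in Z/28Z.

28 = 1*17 + 11
17 = 1*11 + 6
11 = 1*6 + 5
6 = 1*5 + 1
5 = 5*1 + 0
gcd(17, 28) = 1, so the inverse exists.
Back-substitute for 1:
1 = 1*6 − 1*5
  = −1*11 + 2*6
  = 2*17 − 3*11
  = −3*28 + 5*17
So 17⁻¹ ≡ 5 (mod 28).

5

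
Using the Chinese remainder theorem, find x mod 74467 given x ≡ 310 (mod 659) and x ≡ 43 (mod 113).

659⁻¹ mod 113: 659×107 ≡ 1 (mod 113), so 659⁻¹ ≡ 107.
x = 310 + 659×((43 − 310)×107 mod 113) = 310 + 659×20 = 13490.
Check: 13490 mod 659 = 310, 13490 mod 113 = 43. ✓

13490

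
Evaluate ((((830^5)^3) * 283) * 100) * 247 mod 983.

(830)^5 ≡ 562 (mod 983)
(562)^3 ≡ 86 (mod 983)
86 * 283 = 24338 ≡ 746 (mod 983)
746 * 100 = 74600 ≡ 875 (mod 983)
875 * 247 = 216125 ≡ 848 (mod 983)

848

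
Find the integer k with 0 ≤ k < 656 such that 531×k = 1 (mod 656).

656 = 1·531 + 125
531 = 4·125 + 31
125 = 4·31 + 1
31 = 31·1 + 0
gcd(531, 656) = 1, so the inverse exists.
Bézout: 1 = 17·656 − 21·531.
So 531⁻¹ ≡ −21 ≡ 635 (mod 656).

635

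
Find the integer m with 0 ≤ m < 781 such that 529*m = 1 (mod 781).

781 = 1×529 + 252
529 = 2×252 + 25
252 = 10×25 + 2
25 = 12×2 + 1
2 = 2×1 + 0
gcd(529, 781) = 1, so the inverse exists.
Back-substitute for 1:
1 = 1×25 − 12×2
  = −12×252 + 121×25
  = 121×529 − 254×252
  = −254×781 + 375×529
So 529⁻¹ ≡ 375 (mod 781).

375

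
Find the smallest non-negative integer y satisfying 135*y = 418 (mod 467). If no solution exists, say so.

266

gcd(135, 467) = 1, so a unique solution mod 467 exists.
135⁻¹ ≡ 128 (mod 467).
y ≡ 128*418 ≡ 266 (mod 467).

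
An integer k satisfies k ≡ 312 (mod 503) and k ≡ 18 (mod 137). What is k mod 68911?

54133

503⁻¹ mod 137: 503·70 ≡ 1 (mod 137), so 503⁻¹ ≡ 70.
k = 312 + 503·((18 − 312)·70 mod 137) = 312 + 503·107 = 54133.
Check: 54133 mod 503 = 312, 54133 mod 137 = 18. ✓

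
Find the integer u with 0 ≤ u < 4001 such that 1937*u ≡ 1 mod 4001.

Apply the Euclidean algorithm and back-substitute:
4001 = 2*1937 + 127
1937 = 15*127 + 32
127 = 3*32 + 31
32 = 1*31 + 1
31 = 31*1 + 0
gcd(1937, 4001) = 1, so the inverse exists.
Bézout: 1 = −61*4001 + 126*1937.
So 1937⁻¹ ≡ 126 (mod 4001).

126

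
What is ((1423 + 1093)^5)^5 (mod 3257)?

1374

1423 + 1093 = 2516
(2516)^5 ≡ 1955 (mod 3257)
(1955)^5 ≡ 1374 (mod 3257)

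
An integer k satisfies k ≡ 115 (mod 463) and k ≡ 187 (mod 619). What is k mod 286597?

88085

463⁻¹ mod 619: 463×123 ≡ 1 (mod 619), so 463⁻¹ ≡ 123.
k = 115 + 463×((187 − 115)×123 mod 619) = 115 + 463×190 = 88085.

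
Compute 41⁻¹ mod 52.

Run the extended Euclidean algorithm:
52 = 1*41 + 11
41 = 3*11 + 8
11 = 1*8 + 3
8 = 2*3 + 2
3 = 1*2 + 1
2 = 2*1 + 0
gcd(41, 52) = 1, so the inverse exists.
Back-substitute for 1:
1 = 1*3 − 1*2
  = −1*8 + 3*3
  = 3*11 − 4*8
  = −4*41 + 15*11
  = 15*52 − 19*41
So 41⁻¹ ≡ −19 ≡ 33 (mod 52).

33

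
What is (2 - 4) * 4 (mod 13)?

2 - 4 = -2 ≡ 11 (mod 13)
11 * 4 = 44 ≡ 5 (mod 13)

5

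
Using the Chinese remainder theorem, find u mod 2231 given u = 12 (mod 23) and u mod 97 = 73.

2013

23⁻¹ mod 97: 23*38 ≡ 1 (mod 97), so 23⁻¹ ≡ 38.
u = 12 + 23*((73 − 12)*38 mod 97) = 12 + 23*87 = 2013.
Check: 2013 mod 23 = 12, 2013 mod 97 = 73. ✓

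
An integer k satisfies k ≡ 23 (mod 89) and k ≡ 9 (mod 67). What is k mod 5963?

3761

89⁻¹ mod 67: 89×64 ≡ 1 (mod 67), so 89⁻¹ ≡ 64.
k = 23 + 89×((9 − 23)×64 mod 67) = 23 + 89×42 = 3761.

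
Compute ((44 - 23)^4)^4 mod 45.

44 - 23 = 21
(21)^4 ≡ 36 (mod 45)
(36)^4 ≡ 36 (mod 45)

36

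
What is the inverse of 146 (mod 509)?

Run the extended Euclidean algorithm:
509 = 3*146 + 71
146 = 2*71 + 4
71 = 17*4 + 3
4 = 1*3 + 1
3 = 3*1 + 0
gcd(146, 509) = 1, so the inverse exists.
Back-substitute for 1:
1 = 1*4 − 1*3
  = −1*71 + 18*4
  = 18*146 − 37*71
  = −37*509 + 129*146
So 146⁻¹ ≡ 129 (mod 509).

129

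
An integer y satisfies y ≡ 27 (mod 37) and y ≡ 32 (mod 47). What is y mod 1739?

878

37⁻¹ mod 47: 37·14 ≡ 1 (mod 47), so 37⁻¹ ≡ 14.
y = 27 + 37·((32 − 27)·14 mod 47) = 27 + 37·23 = 878.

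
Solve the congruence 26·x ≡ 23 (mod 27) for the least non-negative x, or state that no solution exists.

gcd(26, 27) = 1, so a unique solution mod 27 exists.
26⁻¹ ≡ 26 (mod 27).
x ≡ 26·23 ≡ 4 (mod 27).

4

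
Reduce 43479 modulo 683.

43479 = 63*683 + 450, so 43479 ≡ 450 (mod 683).

450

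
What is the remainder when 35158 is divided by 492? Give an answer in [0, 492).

226

35158 = 71*492 + 226, so 35158 ≡ 226 (mod 492).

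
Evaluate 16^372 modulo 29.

16

By square-and-multiply:
16^1 ≡ 16 (mod 29)
16^2 ≡ 16^2 = 256 ≡ 24 (mod 29)
16^4 ≡ 24^2 = 576 ≡ 25 (mod 29)
16^8 ≡ 25^2 = 625 ≡ 16 (mod 29)
16^16 ≡ 16^2 = 256 ≡ 24 (mod 29)
16^32 ≡ 24^2 = 576 ≡ 25 (mod 29)
16^64 ≡ 25^2 = 625 ≡ 16 (mod 29)
16^128 ≡ 16^2 = 256 ≡ 24 (mod 29)
16^256 ≡ 24^2 = 576 ≡ 25 (mod 29)
16^372 = 16^256 * 16^64 * 16^32 * 16^16 * 16^4 ≡ 25 * 16 * 25 * 24 * 25 (mod 29).
Accumulate the product:
25 * 16 = 400 ≡ 23
23 * 25 = 575 ≡ 24
24 * 24 = 576 ≡ 25
25 * 25 = 625 ≡ 16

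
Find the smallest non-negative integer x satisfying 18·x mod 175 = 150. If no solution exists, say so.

125

gcd(18, 175) = 1, so a unique solution mod 175 exists.
18⁻¹ ≡ 107 (mod 175).
x ≡ 107·150 ≡ 125 (mod 175).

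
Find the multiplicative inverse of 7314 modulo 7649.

7649 = 1×7314 + 335
7314 = 21×335 + 279
335 = 1×279 + 56
279 = 4×56 + 55
56 = 1×55 + 1
55 = 55×1 + 0
gcd(7314, 7649) = 1, so the inverse exists.
Back-substitute for 1:
1 = 1×56 − 1×55
  = −1×279 + 5×56
  = 5×335 − 6×279
  = −6×7314 + 131×335
  = 131×7649 − 137×7314
So 7314⁻¹ ≡ −137 ≡ 7512 (mod 7649).

7512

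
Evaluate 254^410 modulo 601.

154

Compute successive squares:
410 in binary is 110011010, i.e. 410 = 256 + 128 + 16 + 8 + 2.
254^1 ≡ 254 (mod 601)
254^2 ≡ 254^2 = 64516 ≡ 209 (mod 601)
254^4 ≡ 209^2 = 43681 ≡ 409 (mod 601)
254^8 ≡ 409^2 = 167281 ≡ 203 (mod 601)
254^16 ≡ 203^2 = 41209 ≡ 341 (mod 601)
254^32 ≡ 341^2 = 116281 ≡ 288 (mod 601)
254^64 ≡ 288^2 = 82944 ≡ 6 (mod 601)
254^128 ≡ 6^2 = 36 (mod 601)
254^256 ≡ 36^2 = 1296 ≡ 94 (mod 601)
254^410 = 254^256 * 254^128 * 254^16 * 254^8 * 254^2 ≡ 94 * 36 * 341 * 203 * 209 (mod 601).
Accumulate the product:
94 * 36 = 3384 ≡ 379
379 * 341 = 129239 ≡ 24
24 * 203 = 4872 ≡ 64
64 * 209 = 13376 ≡ 154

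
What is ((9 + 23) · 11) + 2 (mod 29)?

9 + 23 = 32 ≡ 3 (mod 29)
3 · 11 = 33 ≡ 4 (mod 29)
4 + 2 = 6

6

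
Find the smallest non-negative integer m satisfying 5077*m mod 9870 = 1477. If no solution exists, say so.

3451

gcd(5077, 9870) = 1, so a unique solution mod 9870 exists.
5077⁻¹ ≡ 7333 (mod 9870).
m ≡ 7333*1477 ≡ 3451 (mod 9870).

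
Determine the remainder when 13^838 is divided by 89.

9

Using repeated squaring:
838 in binary is 1101000110, i.e. 838 = 512 + 256 + 64 + 4 + 2.
13^1 ≡ 13 (mod 89)
13^2 ≡ 13^2 = 169 ≡ 80 (mod 89)
13^4 ≡ 80^2 = 6400 ≡ 81 (mod 89)
13^8 ≡ 81^2 = 6561 ≡ 64 (mod 89)
13^16 ≡ 64^2 = 4096 ≡ 2 (mod 89)
13^32 ≡ 2^2 = 4 (mod 89)
13^64 ≡ 4^2 = 16 (mod 89)
13^128 ≡ 16^2 = 256 ≡ 78 (mod 89)
13^256 ≡ 78^2 = 6084 ≡ 32 (mod 89)
13^512 ≡ 32^2 = 1024 ≡ 45 (mod 89)
13^838 = 13^512 * 13^256 * 13^64 * 13^4 * 13^2 ≡ 45 * 32 * 16 * 81 * 80 (mod 89).
Accumulate the product:
45 * 32 = 1440 ≡ 16
16 * 16 = 256 ≡ 78
78 * 81 = 6318 ≡ 88
88 * 80 = 7040 ≡ 9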